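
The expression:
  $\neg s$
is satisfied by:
  {s: False}


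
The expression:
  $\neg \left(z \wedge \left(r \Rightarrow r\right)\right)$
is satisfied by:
  {z: False}


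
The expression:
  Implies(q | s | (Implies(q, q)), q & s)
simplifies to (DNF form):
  q & s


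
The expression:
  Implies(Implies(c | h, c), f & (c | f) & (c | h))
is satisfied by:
  {h: True, f: True, c: False}
  {h: True, c: False, f: False}
  {h: True, f: True, c: True}
  {f: True, c: True, h: False}


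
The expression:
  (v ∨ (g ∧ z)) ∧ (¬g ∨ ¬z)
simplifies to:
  v ∧ (¬g ∨ ¬z)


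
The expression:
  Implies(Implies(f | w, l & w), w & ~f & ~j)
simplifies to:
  (f & ~w) | (w & ~l) | (w & ~f & ~j)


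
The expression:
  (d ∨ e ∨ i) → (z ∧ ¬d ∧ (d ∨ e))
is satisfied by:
  {z: True, d: False, i: False, e: False}
  {z: False, d: False, i: False, e: False}
  {z: True, e: True, d: False, i: False}
  {z: True, e: True, i: True, d: False}


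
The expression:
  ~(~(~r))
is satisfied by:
  {r: False}


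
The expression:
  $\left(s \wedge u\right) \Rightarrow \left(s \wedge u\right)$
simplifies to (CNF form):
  $\text{True}$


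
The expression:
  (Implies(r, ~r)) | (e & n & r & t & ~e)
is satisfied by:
  {r: False}


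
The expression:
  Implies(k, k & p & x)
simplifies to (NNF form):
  ~k | (p & x)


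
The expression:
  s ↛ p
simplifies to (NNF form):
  s ∧ ¬p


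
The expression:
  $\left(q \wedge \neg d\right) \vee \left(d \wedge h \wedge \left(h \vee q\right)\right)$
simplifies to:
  $\left(d \wedge h\right) \vee \left(q \wedge \neg d\right)$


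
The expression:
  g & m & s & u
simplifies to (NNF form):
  g & m & s & u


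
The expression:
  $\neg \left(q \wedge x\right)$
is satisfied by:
  {q: False, x: False}
  {x: True, q: False}
  {q: True, x: False}


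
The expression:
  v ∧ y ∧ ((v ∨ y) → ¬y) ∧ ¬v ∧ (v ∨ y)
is never true.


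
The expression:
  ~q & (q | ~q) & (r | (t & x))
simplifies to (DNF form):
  (r & ~q) | (r & t & ~q) | (r & x & ~q) | (t & x & ~q)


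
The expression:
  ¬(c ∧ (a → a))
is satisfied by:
  {c: False}


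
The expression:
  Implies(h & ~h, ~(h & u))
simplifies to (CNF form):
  True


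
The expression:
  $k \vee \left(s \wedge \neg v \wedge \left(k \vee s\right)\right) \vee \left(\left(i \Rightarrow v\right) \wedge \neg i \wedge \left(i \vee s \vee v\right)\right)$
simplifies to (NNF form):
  $k \vee \left(s \wedge \neg v\right) \vee \left(v \wedge \neg i\right)$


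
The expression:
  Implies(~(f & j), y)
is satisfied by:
  {y: True, j: True, f: True}
  {y: True, j: True, f: False}
  {y: True, f: True, j: False}
  {y: True, f: False, j: False}
  {j: True, f: True, y: False}


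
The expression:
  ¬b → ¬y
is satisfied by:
  {b: True, y: False}
  {y: False, b: False}
  {y: True, b: True}


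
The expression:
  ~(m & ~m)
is always true.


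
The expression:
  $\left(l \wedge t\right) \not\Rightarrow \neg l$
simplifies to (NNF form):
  $l \wedge t$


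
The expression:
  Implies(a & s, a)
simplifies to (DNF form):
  True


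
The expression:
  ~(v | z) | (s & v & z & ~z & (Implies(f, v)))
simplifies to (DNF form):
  ~v & ~z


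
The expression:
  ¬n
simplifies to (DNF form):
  ¬n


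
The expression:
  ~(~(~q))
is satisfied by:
  {q: False}


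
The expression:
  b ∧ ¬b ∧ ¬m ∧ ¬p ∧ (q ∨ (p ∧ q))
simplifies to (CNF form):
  False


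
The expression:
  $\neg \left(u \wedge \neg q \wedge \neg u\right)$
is always true.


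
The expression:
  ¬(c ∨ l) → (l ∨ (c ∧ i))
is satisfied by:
  {c: True, l: True}
  {c: True, l: False}
  {l: True, c: False}


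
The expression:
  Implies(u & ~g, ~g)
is always true.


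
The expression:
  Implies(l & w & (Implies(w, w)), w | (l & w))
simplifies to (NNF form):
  True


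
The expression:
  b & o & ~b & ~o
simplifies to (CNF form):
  False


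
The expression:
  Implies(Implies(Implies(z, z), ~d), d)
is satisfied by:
  {d: True}


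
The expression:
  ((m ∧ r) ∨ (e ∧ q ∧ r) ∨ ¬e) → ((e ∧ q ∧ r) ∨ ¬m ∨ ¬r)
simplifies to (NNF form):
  (e ∧ q) ∨ ¬m ∨ ¬r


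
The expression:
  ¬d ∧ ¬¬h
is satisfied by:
  {h: True, d: False}


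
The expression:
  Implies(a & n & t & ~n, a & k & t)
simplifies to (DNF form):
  True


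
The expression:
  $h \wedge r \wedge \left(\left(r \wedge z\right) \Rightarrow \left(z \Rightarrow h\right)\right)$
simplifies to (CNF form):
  $h \wedge r$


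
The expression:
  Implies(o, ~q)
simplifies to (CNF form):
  ~o | ~q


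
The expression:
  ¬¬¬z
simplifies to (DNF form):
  ¬z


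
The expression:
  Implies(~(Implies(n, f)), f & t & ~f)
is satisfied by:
  {f: True, n: False}
  {n: False, f: False}
  {n: True, f: True}


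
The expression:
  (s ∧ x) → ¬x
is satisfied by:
  {s: False, x: False}
  {x: True, s: False}
  {s: True, x: False}


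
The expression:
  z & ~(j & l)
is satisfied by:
  {z: True, l: False, j: False}
  {z: True, j: True, l: False}
  {z: True, l: True, j: False}


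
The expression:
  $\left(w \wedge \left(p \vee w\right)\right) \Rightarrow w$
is always true.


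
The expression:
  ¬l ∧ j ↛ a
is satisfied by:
  {j: True, l: False, a: False}


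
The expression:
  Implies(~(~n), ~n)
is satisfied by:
  {n: False}


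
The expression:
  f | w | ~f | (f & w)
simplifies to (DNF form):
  True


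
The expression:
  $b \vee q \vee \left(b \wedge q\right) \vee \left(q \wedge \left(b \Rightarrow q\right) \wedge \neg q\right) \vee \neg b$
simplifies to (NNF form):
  $\text{True}$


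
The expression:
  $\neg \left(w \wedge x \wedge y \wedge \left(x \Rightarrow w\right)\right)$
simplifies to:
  $\neg w \vee \neg x \vee \neg y$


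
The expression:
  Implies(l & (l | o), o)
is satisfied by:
  {o: True, l: False}
  {l: False, o: False}
  {l: True, o: True}


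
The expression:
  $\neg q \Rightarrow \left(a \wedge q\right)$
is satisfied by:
  {q: True}


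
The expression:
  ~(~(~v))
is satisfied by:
  {v: False}


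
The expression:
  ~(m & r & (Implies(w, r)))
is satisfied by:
  {m: False, r: False}
  {r: True, m: False}
  {m: True, r: False}


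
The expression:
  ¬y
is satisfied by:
  {y: False}


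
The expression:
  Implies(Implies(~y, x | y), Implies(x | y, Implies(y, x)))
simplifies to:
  x | ~y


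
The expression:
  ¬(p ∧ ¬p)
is always true.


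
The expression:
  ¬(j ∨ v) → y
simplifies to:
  j ∨ v ∨ y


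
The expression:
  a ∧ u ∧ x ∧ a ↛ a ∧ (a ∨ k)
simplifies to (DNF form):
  False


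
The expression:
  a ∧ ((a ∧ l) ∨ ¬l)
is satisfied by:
  {a: True}


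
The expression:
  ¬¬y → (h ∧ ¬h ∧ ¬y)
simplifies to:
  ¬y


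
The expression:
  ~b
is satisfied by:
  {b: False}


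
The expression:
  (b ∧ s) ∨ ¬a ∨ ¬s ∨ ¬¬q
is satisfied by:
  {b: True, q: True, s: False, a: False}
  {b: True, s: False, q: False, a: False}
  {q: True, b: False, s: False, a: False}
  {b: False, s: False, q: False, a: False}
  {a: True, b: True, q: True, s: False}
  {a: True, b: True, s: False, q: False}
  {a: True, q: True, b: False, s: False}
  {a: True, b: False, s: False, q: False}
  {b: True, s: True, q: True, a: False}
  {b: True, s: True, a: False, q: False}
  {s: True, q: True, a: False, b: False}
  {s: True, a: False, q: False, b: False}
  {b: True, s: True, a: True, q: True}
  {b: True, s: True, a: True, q: False}
  {s: True, a: True, q: True, b: False}


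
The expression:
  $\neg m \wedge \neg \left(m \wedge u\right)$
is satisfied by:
  {m: False}


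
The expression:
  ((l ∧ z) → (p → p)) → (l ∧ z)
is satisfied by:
  {z: True, l: True}


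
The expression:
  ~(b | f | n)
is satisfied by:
  {n: False, f: False, b: False}


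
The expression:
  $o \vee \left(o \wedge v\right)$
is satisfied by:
  {o: True}


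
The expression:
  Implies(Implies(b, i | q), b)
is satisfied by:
  {b: True}


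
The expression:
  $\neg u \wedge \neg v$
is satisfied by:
  {u: False, v: False}


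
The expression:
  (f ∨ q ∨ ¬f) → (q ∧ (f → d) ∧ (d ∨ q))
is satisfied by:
  {d: True, q: True, f: False}
  {q: True, f: False, d: False}
  {f: True, d: True, q: True}


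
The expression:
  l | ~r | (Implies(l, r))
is always true.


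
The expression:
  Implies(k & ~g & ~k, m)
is always true.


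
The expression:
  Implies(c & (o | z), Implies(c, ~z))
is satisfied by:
  {c: False, z: False}
  {z: True, c: False}
  {c: True, z: False}


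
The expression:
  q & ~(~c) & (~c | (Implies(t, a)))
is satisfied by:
  {c: True, a: True, q: True, t: False}
  {c: True, q: True, t: False, a: False}
  {c: True, a: True, t: True, q: True}


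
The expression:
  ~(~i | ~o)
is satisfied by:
  {i: True, o: True}


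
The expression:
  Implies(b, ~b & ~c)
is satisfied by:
  {b: False}


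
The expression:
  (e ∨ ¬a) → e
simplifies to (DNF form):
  a ∨ e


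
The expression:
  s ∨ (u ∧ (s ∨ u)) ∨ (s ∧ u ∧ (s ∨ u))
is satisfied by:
  {u: True, s: True}
  {u: True, s: False}
  {s: True, u: False}


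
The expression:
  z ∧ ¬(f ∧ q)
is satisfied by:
  {z: True, q: False, f: False}
  {z: True, f: True, q: False}
  {z: True, q: True, f: False}


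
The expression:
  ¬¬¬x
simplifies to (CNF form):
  ¬x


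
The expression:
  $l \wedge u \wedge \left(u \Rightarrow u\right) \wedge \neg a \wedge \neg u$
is never true.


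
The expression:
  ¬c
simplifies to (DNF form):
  ¬c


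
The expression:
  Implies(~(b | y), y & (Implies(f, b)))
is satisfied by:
  {y: True, b: True}
  {y: True, b: False}
  {b: True, y: False}


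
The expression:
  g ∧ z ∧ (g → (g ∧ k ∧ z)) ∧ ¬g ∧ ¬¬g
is never true.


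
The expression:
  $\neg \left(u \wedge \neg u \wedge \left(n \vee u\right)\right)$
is always true.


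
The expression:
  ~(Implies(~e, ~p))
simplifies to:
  p & ~e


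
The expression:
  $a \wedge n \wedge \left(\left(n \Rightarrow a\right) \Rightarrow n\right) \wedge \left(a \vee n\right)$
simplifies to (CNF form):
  $a \wedge n$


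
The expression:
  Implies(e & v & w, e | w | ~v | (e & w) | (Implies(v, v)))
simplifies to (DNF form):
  True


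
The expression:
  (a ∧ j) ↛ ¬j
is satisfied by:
  {a: True, j: True}


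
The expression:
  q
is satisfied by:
  {q: True}


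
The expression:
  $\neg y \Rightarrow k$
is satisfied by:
  {y: True, k: True}
  {y: True, k: False}
  {k: True, y: False}


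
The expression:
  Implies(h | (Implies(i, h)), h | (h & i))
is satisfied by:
  {i: True, h: True}
  {i: True, h: False}
  {h: True, i: False}


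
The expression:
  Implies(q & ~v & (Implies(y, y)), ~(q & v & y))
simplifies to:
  True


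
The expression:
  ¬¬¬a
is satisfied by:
  {a: False}


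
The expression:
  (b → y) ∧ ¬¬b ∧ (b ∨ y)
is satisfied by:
  {b: True, y: True}


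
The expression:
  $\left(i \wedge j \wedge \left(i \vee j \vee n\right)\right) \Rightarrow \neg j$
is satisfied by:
  {i: False, j: False}
  {j: True, i: False}
  {i: True, j: False}


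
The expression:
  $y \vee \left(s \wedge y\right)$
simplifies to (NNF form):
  $y$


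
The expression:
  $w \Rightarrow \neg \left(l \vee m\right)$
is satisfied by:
  {l: False, w: False, m: False}
  {m: True, l: False, w: False}
  {l: True, m: False, w: False}
  {m: True, l: True, w: False}
  {w: True, m: False, l: False}


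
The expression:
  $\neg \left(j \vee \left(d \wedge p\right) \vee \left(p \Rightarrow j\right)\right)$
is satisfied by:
  {p: True, d: False, j: False}


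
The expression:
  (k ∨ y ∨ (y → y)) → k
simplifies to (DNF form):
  k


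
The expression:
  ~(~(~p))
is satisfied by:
  {p: False}


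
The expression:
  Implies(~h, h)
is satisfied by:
  {h: True}


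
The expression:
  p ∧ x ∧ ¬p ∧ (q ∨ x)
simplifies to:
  False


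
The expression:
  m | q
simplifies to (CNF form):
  m | q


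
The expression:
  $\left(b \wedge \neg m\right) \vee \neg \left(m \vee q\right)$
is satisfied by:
  {b: True, q: False, m: False}
  {q: False, m: False, b: False}
  {b: True, q: True, m: False}


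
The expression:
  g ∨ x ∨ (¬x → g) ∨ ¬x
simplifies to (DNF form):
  True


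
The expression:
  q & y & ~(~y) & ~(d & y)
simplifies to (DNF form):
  q & y & ~d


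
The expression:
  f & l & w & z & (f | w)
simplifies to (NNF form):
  f & l & w & z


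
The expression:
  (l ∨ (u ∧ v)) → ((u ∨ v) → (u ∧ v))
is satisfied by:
  {v: False, l: False, u: False}
  {u: True, v: False, l: False}
  {v: True, u: False, l: False}
  {u: True, v: True, l: False}
  {l: True, u: False, v: False}
  {u: True, l: True, v: True}


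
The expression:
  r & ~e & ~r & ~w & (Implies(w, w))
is never true.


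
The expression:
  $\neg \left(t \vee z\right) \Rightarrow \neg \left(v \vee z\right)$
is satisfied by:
  {t: True, z: True, v: False}
  {t: True, v: False, z: False}
  {z: True, v: False, t: False}
  {z: False, v: False, t: False}
  {t: True, z: True, v: True}
  {t: True, v: True, z: False}
  {z: True, v: True, t: False}


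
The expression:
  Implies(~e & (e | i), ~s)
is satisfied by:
  {e: True, s: False, i: False}
  {s: False, i: False, e: False}
  {i: True, e: True, s: False}
  {i: True, s: False, e: False}
  {e: True, s: True, i: False}
  {s: True, e: False, i: False}
  {i: True, s: True, e: True}


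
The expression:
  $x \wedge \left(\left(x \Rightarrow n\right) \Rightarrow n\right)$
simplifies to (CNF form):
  $x$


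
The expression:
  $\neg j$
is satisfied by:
  {j: False}


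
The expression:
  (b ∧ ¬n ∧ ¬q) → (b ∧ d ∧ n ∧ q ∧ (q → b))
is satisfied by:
  {n: True, q: True, b: False}
  {n: True, q: False, b: False}
  {q: True, n: False, b: False}
  {n: False, q: False, b: False}
  {n: True, b: True, q: True}
  {n: True, b: True, q: False}
  {b: True, q: True, n: False}


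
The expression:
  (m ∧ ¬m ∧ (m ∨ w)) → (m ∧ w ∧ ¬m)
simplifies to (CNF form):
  True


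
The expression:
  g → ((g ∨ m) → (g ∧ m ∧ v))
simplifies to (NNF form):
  (m ∧ v) ∨ ¬g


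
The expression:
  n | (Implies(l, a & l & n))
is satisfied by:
  {n: True, l: False}
  {l: False, n: False}
  {l: True, n: True}


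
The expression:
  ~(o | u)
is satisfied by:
  {u: False, o: False}


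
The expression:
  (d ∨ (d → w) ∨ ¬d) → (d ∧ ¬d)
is never true.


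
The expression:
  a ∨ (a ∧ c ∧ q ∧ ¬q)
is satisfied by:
  {a: True}


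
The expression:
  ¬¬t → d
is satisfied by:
  {d: True, t: False}
  {t: False, d: False}
  {t: True, d: True}


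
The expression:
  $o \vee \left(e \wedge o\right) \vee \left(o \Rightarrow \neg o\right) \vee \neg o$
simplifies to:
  $\text{True}$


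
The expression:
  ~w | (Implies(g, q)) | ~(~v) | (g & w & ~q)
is always true.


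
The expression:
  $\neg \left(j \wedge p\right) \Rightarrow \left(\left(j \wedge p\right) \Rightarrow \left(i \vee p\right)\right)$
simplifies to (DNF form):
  $\text{True}$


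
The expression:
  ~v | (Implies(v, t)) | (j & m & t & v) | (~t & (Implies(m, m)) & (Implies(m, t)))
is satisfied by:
  {t: True, m: False, v: False}
  {m: False, v: False, t: False}
  {v: True, t: True, m: False}
  {v: True, m: False, t: False}
  {t: True, m: True, v: False}
  {m: True, t: False, v: False}
  {v: True, m: True, t: True}


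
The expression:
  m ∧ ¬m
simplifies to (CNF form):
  False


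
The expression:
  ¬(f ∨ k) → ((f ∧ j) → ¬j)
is always true.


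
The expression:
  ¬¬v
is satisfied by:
  {v: True}


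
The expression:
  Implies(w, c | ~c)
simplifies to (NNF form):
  True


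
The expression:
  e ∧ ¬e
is never true.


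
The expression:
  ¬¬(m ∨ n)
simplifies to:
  m ∨ n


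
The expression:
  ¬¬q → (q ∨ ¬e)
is always true.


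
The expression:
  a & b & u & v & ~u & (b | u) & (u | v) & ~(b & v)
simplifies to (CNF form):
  False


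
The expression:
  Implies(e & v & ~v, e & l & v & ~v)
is always true.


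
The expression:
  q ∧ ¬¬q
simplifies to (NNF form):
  q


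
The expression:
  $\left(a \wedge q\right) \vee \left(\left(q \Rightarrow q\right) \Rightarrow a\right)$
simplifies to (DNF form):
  $a$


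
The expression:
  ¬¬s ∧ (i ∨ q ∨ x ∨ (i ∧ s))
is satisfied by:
  {i: True, x: True, q: True, s: True}
  {i: True, x: True, s: True, q: False}
  {i: True, q: True, s: True, x: False}
  {i: True, s: True, q: False, x: False}
  {x: True, s: True, q: True, i: False}
  {x: True, s: True, q: False, i: False}
  {s: True, q: True, x: False, i: False}


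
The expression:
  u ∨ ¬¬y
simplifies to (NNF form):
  u ∨ y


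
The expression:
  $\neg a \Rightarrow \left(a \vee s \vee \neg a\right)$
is always true.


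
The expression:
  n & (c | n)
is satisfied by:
  {n: True}


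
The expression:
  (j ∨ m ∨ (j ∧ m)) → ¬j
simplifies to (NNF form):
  ¬j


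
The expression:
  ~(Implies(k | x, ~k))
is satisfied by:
  {k: True}


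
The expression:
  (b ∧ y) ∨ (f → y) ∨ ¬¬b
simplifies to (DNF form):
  b ∨ y ∨ ¬f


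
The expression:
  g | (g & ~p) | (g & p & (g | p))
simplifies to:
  g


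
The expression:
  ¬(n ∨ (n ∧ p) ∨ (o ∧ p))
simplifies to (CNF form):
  ¬n ∧ (¬o ∨ ¬p)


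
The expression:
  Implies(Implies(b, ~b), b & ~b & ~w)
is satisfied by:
  {b: True}


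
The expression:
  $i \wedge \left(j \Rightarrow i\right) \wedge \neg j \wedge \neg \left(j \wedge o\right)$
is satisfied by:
  {i: True, j: False}


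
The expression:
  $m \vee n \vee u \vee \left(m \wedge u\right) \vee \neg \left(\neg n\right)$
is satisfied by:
  {n: True, m: True, u: True}
  {n: True, m: True, u: False}
  {n: True, u: True, m: False}
  {n: True, u: False, m: False}
  {m: True, u: True, n: False}
  {m: True, u: False, n: False}
  {u: True, m: False, n: False}


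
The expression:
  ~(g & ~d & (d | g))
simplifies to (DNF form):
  d | ~g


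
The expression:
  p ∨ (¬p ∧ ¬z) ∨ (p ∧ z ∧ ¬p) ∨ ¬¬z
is always true.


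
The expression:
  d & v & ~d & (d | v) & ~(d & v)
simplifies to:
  False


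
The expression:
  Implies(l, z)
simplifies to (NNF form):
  z | ~l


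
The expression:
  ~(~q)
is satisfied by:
  {q: True}


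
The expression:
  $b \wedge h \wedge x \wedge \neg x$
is never true.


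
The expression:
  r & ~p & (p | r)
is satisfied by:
  {r: True, p: False}


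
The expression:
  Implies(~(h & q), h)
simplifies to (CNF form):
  h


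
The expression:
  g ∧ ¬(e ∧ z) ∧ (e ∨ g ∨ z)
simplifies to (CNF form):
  g ∧ (¬e ∨ ¬z)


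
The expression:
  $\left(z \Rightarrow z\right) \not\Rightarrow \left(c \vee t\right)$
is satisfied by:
  {t: False, c: False}


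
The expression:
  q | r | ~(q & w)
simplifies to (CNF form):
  True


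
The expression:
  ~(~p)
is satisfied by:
  {p: True}


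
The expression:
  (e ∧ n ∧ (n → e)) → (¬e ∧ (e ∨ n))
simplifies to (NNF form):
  ¬e ∨ ¬n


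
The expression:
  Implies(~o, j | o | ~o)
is always true.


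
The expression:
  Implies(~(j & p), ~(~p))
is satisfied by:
  {p: True}


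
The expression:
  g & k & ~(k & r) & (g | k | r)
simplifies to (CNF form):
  g & k & ~r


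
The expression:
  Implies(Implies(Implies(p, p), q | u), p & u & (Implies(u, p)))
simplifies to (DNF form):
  (p & u) | (~q & ~u)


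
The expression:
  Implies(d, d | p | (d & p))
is always true.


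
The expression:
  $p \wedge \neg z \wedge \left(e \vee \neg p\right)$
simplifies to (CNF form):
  $e \wedge p \wedge \neg z$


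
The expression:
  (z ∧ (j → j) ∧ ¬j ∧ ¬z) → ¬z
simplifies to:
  True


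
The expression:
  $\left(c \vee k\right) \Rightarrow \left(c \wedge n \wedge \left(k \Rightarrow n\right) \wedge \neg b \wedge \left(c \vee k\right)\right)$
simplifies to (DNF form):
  $\left(c \wedge \neg c\right) \vee \left(\neg c \wedge \neg k\right) \vee \left(c \wedge n \wedge \neg b\right) \vee \left(c \wedge n \wedge \neg c\right) \vee \left(c \wedge \neg b \wedge \neg c\right) \vee \left(n \wedge \neg b \wedge \neg k\right) \vee \left(n \wedge \neg c \wedge \neg k\right) \vee \left(\neg b \wedge \neg c \wedge \neg k\right)$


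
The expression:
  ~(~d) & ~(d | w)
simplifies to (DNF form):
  False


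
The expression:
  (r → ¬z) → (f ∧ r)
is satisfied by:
  {r: True, z: True, f: True}
  {r: True, z: True, f: False}
  {r: True, f: True, z: False}


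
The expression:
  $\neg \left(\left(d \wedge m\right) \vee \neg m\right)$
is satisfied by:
  {m: True, d: False}


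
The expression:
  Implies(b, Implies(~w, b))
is always true.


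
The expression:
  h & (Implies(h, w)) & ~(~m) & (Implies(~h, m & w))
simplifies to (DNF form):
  h & m & w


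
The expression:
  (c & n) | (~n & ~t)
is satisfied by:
  {c: True, t: False, n: False}
  {c: False, t: False, n: False}
  {n: True, c: True, t: False}
  {t: True, n: True, c: True}


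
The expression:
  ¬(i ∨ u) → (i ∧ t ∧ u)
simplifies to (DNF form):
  i ∨ u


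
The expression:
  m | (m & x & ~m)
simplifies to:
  m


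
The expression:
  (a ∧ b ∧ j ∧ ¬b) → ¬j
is always true.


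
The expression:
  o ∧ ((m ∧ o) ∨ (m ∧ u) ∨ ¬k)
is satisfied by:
  {m: True, o: True, k: False}
  {o: True, k: False, m: False}
  {m: True, k: True, o: True}


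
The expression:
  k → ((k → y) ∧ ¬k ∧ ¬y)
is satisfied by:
  {k: False}


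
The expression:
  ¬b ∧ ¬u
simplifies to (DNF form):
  ¬b ∧ ¬u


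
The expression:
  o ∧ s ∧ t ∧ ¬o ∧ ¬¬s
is never true.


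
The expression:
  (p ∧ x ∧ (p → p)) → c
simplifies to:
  c ∨ ¬p ∨ ¬x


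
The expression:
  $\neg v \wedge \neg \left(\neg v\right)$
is never true.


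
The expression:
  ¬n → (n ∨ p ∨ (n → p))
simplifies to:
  True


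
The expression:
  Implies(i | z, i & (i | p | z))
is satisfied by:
  {i: True, z: False}
  {z: False, i: False}
  {z: True, i: True}


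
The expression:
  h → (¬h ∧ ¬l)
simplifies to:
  ¬h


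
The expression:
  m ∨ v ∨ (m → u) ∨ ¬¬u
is always true.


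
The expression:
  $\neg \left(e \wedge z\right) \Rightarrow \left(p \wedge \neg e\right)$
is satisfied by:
  {p: True, z: True, e: False}
  {p: True, z: False, e: False}
  {e: True, p: True, z: True}
  {e: True, z: True, p: False}


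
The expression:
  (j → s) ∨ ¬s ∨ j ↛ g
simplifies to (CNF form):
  True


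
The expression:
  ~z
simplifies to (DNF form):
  ~z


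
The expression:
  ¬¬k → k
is always true.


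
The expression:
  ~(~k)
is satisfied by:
  {k: True}


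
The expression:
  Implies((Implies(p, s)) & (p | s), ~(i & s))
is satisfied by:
  {s: False, i: False}
  {i: True, s: False}
  {s: True, i: False}


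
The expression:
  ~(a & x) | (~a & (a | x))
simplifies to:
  ~a | ~x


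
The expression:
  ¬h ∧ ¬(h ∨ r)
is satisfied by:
  {r: False, h: False}


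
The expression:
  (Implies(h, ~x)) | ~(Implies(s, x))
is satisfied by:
  {h: False, x: False}
  {x: True, h: False}
  {h: True, x: False}


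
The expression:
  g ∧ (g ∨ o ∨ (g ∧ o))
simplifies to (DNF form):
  g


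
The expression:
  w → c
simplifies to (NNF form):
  c ∨ ¬w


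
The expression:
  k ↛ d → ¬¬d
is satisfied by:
  {d: True, k: False}
  {k: False, d: False}
  {k: True, d: True}


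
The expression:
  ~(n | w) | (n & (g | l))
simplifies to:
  (g & n) | (l & n) | (~n & ~w)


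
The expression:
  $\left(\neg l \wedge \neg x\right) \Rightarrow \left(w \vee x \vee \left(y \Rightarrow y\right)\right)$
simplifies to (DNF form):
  $\text{True}$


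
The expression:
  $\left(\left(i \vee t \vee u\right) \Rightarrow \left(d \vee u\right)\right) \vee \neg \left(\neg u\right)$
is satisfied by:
  {d: True, u: True, t: False, i: False}
  {i: True, d: True, u: True, t: False}
  {d: True, u: True, t: True, i: False}
  {i: True, d: True, u: True, t: True}
  {d: True, t: False, u: False, i: False}
  {d: True, i: True, t: False, u: False}
  {d: True, t: True, u: False, i: False}
  {d: True, i: True, t: True, u: False}
  {u: True, i: False, t: False, d: False}
  {i: True, u: True, t: False, d: False}
  {u: True, t: True, i: False, d: False}
  {i: True, u: True, t: True, d: False}
  {i: False, t: False, u: False, d: False}


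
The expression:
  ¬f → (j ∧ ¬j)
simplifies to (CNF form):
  f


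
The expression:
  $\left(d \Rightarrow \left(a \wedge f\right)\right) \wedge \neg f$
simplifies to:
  $\neg d \wedge \neg f$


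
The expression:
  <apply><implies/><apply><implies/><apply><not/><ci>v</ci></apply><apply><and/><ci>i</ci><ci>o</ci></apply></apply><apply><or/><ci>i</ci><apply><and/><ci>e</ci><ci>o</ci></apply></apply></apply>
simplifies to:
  <apply><or/><ci>i</ci><apply><not/><ci>v</ci></apply><apply><and/><ci>e</ci><ci>o</ci></apply></apply>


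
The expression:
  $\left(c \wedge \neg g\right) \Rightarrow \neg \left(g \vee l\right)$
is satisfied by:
  {g: True, l: False, c: False}
  {l: False, c: False, g: False}
  {g: True, c: True, l: False}
  {c: True, l: False, g: False}
  {g: True, l: True, c: False}
  {l: True, g: False, c: False}
  {g: True, c: True, l: True}


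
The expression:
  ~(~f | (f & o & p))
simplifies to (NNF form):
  f & (~o | ~p)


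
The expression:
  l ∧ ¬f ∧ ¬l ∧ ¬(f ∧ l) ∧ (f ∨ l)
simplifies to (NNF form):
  False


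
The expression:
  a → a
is always true.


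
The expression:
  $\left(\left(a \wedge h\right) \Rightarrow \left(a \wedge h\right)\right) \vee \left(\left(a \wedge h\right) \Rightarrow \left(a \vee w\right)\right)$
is always true.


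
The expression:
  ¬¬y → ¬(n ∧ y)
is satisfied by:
  {y: False, n: False}
  {n: True, y: False}
  {y: True, n: False}


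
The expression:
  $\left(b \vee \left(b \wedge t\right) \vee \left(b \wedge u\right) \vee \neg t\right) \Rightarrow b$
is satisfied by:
  {b: True, t: True}
  {b: True, t: False}
  {t: True, b: False}


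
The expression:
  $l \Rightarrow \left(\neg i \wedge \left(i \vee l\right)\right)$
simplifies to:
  $\neg i \vee \neg l$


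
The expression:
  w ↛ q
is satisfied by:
  {w: True, q: False}


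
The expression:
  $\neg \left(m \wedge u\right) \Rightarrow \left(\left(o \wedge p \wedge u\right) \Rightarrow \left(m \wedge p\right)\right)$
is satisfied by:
  {m: True, u: False, p: False, o: False}
  {o: False, u: False, m: False, p: False}
  {o: True, m: True, u: False, p: False}
  {o: True, u: False, m: False, p: False}
  {p: True, m: True, o: False, u: False}
  {p: True, o: False, u: False, m: False}
  {p: True, o: True, m: True, u: False}
  {p: True, o: True, u: False, m: False}
  {m: True, u: True, p: False, o: False}
  {u: True, p: False, m: False, o: False}
  {o: True, u: True, m: True, p: False}
  {o: True, u: True, p: False, m: False}
  {m: True, u: True, p: True, o: False}
  {u: True, p: True, o: False, m: False}
  {o: True, u: True, p: True, m: True}


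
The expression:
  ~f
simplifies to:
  ~f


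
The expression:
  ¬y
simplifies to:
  ¬y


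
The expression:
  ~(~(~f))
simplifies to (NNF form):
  ~f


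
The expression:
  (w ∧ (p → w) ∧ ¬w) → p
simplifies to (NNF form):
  True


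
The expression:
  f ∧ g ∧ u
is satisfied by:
  {g: True, u: True, f: True}


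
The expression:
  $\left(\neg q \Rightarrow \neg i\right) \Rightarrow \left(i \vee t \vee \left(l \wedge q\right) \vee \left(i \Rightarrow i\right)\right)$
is always true.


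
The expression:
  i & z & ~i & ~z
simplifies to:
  False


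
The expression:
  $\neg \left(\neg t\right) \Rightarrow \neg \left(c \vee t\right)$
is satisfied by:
  {t: False}


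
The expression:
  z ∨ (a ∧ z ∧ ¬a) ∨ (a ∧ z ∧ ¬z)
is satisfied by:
  {z: True}


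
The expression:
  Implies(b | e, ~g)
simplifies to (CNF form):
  (~b | ~g) & (~e | ~g)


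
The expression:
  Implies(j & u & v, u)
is always true.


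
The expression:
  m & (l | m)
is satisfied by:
  {m: True}


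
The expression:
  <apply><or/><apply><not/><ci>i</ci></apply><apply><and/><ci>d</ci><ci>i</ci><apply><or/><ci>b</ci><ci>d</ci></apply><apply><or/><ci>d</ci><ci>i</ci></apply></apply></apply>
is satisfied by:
  {d: True, i: False}
  {i: False, d: False}
  {i: True, d: True}


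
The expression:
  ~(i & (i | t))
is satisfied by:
  {i: False}


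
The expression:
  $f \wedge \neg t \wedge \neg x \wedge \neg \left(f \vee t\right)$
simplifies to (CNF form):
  $\text{False}$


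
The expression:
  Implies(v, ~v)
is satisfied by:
  {v: False}


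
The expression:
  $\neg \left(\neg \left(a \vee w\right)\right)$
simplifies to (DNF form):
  $a \vee w$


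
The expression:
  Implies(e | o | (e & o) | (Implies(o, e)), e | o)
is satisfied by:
  {o: True, e: True}
  {o: True, e: False}
  {e: True, o: False}


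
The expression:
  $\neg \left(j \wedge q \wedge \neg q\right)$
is always true.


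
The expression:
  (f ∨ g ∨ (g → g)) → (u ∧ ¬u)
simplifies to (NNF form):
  False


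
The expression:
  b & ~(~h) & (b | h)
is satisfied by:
  {h: True, b: True}


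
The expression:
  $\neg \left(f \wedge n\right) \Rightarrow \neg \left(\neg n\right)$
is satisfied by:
  {n: True}


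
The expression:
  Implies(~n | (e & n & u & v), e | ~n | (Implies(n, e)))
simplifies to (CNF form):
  True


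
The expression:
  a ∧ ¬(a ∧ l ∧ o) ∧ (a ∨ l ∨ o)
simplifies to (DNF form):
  (a ∧ ¬l) ∨ (a ∧ ¬o)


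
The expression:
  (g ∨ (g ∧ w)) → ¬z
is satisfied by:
  {g: False, z: False}
  {z: True, g: False}
  {g: True, z: False}


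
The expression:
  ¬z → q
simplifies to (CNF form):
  q ∨ z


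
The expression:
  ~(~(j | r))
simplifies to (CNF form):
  j | r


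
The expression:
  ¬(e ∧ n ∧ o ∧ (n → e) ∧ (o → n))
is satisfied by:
  {e: False, o: False, n: False}
  {n: True, e: False, o: False}
  {o: True, e: False, n: False}
  {n: True, o: True, e: False}
  {e: True, n: False, o: False}
  {n: True, e: True, o: False}
  {o: True, e: True, n: False}


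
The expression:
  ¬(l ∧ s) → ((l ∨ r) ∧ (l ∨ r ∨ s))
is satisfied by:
  {r: True, l: True}
  {r: True, l: False}
  {l: True, r: False}


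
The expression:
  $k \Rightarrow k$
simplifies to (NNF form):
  $\text{True}$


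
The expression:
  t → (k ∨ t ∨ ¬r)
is always true.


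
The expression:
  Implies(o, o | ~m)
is always true.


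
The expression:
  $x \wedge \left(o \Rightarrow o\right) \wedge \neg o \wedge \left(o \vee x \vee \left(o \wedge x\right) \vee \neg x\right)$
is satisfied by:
  {x: True, o: False}


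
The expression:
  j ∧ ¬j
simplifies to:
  False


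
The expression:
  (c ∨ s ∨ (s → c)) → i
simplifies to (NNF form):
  i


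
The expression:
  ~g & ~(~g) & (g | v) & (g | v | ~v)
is never true.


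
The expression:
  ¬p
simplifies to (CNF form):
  ¬p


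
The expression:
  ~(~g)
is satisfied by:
  {g: True}


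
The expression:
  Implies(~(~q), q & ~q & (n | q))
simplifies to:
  ~q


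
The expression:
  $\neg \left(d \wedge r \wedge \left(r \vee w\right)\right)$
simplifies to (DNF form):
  $\neg d \vee \neg r$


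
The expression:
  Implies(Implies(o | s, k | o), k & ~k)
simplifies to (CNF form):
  s & ~k & ~o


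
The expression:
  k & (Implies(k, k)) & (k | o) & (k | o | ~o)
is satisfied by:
  {k: True}


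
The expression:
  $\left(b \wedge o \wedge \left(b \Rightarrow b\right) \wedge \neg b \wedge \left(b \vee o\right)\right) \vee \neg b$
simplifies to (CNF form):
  $\neg b$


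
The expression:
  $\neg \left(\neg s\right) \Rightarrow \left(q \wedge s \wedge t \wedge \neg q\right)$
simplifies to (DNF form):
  $\neg s$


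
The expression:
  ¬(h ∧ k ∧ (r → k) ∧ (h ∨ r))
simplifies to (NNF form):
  ¬h ∨ ¬k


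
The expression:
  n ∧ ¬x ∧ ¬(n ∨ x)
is never true.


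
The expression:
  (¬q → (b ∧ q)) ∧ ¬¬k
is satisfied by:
  {q: True, k: True}


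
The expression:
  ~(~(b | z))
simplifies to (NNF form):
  b | z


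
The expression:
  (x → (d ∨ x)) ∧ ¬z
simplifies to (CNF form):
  ¬z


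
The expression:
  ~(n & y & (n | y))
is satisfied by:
  {y: False, n: False}
  {n: True, y: False}
  {y: True, n: False}


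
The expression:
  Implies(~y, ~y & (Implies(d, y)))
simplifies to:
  y | ~d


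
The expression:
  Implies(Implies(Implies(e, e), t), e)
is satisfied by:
  {e: True, t: False}
  {t: False, e: False}
  {t: True, e: True}


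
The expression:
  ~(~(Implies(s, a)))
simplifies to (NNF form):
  a | ~s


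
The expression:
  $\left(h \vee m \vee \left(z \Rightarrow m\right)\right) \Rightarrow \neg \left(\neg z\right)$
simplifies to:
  $z$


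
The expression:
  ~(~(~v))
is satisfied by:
  {v: False}


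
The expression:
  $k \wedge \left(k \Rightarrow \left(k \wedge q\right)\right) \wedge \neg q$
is never true.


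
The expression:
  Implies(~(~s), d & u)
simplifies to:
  ~s | (d & u)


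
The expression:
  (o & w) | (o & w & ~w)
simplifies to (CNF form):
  o & w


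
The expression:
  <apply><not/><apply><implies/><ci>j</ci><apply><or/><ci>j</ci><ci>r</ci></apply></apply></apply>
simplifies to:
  <false/>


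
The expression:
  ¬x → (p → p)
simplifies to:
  True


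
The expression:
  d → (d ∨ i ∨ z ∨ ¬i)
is always true.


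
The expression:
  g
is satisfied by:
  {g: True}


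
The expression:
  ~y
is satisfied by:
  {y: False}


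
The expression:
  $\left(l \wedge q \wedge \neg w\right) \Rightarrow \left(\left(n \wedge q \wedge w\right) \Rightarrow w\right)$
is always true.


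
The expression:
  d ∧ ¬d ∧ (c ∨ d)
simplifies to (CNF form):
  False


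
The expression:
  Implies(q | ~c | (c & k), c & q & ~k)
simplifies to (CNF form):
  c & ~k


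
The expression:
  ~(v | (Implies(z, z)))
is never true.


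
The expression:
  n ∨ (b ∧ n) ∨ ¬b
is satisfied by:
  {n: True, b: False}
  {b: False, n: False}
  {b: True, n: True}


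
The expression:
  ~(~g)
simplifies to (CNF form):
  g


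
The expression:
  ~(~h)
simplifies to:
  h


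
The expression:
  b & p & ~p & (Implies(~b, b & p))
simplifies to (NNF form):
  False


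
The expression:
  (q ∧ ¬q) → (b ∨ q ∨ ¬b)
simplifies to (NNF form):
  True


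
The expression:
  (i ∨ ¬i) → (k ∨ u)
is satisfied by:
  {k: True, u: True}
  {k: True, u: False}
  {u: True, k: False}


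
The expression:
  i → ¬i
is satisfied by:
  {i: False}


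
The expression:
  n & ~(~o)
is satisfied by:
  {o: True, n: True}


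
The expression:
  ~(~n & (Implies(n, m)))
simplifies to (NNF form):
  n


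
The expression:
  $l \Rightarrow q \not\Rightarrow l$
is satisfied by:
  {l: False}


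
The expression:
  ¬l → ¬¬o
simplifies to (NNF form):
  l ∨ o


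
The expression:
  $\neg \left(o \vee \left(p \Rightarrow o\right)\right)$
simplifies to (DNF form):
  $p \wedge \neg o$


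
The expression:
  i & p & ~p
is never true.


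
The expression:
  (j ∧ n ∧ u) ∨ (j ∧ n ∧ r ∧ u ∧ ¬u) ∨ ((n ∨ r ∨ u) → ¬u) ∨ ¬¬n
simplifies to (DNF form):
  n ∨ ¬u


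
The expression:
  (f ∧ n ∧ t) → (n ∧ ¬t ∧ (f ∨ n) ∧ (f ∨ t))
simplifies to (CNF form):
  ¬f ∨ ¬n ∨ ¬t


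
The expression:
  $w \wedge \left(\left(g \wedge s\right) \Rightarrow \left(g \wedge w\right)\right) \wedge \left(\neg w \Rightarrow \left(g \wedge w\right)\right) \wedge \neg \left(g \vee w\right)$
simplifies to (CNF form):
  $\text{False}$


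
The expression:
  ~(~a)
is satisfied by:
  {a: True}


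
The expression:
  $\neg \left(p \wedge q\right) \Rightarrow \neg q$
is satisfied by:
  {p: True, q: False}
  {q: False, p: False}
  {q: True, p: True}


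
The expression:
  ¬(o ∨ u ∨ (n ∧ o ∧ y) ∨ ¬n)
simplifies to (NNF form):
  n ∧ ¬o ∧ ¬u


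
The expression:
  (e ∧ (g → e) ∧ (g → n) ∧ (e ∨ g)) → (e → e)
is always true.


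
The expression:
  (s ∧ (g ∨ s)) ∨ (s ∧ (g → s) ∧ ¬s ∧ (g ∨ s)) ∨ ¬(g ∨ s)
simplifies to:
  s ∨ ¬g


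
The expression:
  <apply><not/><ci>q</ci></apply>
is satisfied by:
  {q: False}


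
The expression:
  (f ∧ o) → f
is always true.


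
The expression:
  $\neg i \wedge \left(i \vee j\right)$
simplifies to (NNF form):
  $j \wedge \neg i$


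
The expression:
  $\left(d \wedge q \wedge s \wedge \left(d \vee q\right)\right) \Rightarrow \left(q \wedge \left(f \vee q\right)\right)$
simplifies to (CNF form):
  $\text{True}$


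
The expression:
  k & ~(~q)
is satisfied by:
  {q: True, k: True}


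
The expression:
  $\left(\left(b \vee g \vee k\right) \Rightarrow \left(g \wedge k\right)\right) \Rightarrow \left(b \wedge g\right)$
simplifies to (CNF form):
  $\left(b \vee g \vee k\right) \wedge \left(b \vee g \vee \neg g\right) \wedge \left(b \vee k \vee \neg k\right) \wedge \left(b \vee \neg g \vee \neg k\right)$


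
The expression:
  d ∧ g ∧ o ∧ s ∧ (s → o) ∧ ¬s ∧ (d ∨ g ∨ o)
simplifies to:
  False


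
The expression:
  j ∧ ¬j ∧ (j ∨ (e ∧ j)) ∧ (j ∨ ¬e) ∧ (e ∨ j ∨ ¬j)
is never true.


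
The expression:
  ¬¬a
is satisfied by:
  {a: True}


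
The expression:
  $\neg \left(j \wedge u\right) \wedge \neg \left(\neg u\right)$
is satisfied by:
  {u: True, j: False}


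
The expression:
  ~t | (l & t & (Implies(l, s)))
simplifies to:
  ~t | (l & s)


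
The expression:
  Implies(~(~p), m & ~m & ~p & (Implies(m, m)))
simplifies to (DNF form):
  ~p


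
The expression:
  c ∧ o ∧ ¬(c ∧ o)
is never true.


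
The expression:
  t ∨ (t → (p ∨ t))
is always true.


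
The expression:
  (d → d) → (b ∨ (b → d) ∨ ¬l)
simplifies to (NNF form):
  True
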